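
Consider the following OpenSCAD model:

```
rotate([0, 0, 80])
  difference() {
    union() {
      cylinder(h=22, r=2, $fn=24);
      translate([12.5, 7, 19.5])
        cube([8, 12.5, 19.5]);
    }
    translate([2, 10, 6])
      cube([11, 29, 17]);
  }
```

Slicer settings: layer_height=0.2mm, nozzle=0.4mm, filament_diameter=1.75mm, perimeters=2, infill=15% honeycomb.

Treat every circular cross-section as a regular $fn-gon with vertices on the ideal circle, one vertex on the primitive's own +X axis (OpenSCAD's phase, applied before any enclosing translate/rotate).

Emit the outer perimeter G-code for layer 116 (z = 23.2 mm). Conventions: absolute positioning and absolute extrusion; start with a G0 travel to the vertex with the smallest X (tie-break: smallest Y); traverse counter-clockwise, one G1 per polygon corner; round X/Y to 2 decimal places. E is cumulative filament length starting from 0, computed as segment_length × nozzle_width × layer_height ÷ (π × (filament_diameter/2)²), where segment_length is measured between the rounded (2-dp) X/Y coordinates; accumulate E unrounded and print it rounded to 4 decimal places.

G0 X-17.03 Y15.70 Z23.20
G1 X-4.72 Y13.53 E0.4157
G1 X-3.33 Y21.40 E0.6816
G1 X-15.64 Y23.57 E1.0973
G1 X-17.03 Y15.70 E1.3631

At z = 23.2 mm: the cylinder is absent (z outside [0, 22]); the cube at (12.5, 7) is present — its section is the full 8×12.5 rectangle; Combining (union): only the 8×12.5 cube at (12.5, 7) is present, so the union is just that shape — 1 connected region; the cube at (2, 10) is absent (z outside [6, 23]); After the difference (first − rest): none of the subtracted shapes is present at this height, so that combined region is unchanged — 1 connected region; (whole slice rotated 80° about Z — lengths, areas and connectivity unchanged). The outline is a single polygon with 4 vertices. Extrusion per mm of travel: 0.4 × 0.2 / (π × 0.875²) = 0.033260. Accumulating E over each segment gives final E = 1.3631.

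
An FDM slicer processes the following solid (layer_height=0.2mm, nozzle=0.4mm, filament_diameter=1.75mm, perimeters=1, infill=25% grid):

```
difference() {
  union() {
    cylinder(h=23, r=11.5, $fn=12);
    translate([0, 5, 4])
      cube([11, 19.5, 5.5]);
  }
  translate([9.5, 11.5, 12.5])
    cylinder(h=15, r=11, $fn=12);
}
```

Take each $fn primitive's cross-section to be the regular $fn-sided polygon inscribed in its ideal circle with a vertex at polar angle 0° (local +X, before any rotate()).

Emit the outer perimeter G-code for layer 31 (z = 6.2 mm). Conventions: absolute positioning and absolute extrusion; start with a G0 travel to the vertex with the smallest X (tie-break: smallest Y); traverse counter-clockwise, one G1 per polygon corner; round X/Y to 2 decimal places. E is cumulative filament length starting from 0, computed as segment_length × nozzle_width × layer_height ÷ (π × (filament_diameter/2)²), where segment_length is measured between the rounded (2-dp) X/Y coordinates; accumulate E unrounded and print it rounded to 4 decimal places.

At z = 6.2 mm: the r=11.5 cylinder contributes a regular 12-gon of circumradius 11.5; the cube at (0, 5) is present — its section is the full 11×19.5 rectangle; Merging all regions: the regions partially overlap (shared area 45.04 mm²), so overlapping operands fuse into one piece — 1 connected region; the cylinder at (9.5, 11.5) is absent (z outside [12.5, 27.5]); After the difference (first − rest): none of the subtracted shapes is present at this height, so that combined region is unchanged — 1 connected region. The outline is a single polygon with 14 vertices. Extrusion per mm of travel: 0.4 × 0.2 / (π × 0.875²) = 0.033260. Accumulating E over each segment gives final E = 3.4289.

G0 X-11.50 Y0.00 Z6.20
G1 X-9.96 Y-5.75 E0.1980
G1 X-5.75 Y-9.96 E0.3960
G1 X0.00 Y-11.50 E0.5940
G1 X5.75 Y-9.96 E0.7920
G1 X9.96 Y-5.75 E0.9900
G1 X11.50 Y0.00 E1.1880
G1 X10.16 Y5.00 E1.3602
G1 X11.00 Y5.00 E1.3881
G1 X11.00 Y24.50 E2.0367
G1 X0.00 Y24.50 E2.4025
G1 X0.00 Y11.50 E2.8349
G1 X-5.75 Y9.96 E3.0329
G1 X-9.96 Y5.75 E3.2309
G1 X-11.50 Y0.00 E3.4289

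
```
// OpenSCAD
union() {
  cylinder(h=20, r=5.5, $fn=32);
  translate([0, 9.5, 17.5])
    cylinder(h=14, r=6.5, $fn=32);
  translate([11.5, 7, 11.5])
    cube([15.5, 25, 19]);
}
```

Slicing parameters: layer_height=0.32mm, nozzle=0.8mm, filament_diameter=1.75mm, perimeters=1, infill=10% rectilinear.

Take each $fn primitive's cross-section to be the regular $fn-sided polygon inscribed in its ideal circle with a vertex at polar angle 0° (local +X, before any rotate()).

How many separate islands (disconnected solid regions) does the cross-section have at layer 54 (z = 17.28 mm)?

At z = 17.28 mm: the r=5.5 cylinder contributes a regular 32-gon of circumradius 5.5; the cylinder at (0, 9.5) is not intersected at this z (z outside [17.5, 31.5]); the cube at (11.5, 7) (footprint 15.5×25) is included at this height; Taking the union: the 2 present regions are separate (no shared area or edge), so areas and boundary lengths simply add and each stays a separate island — 2 connected regions. Overall, the cross-section has 2 separate islands. Island count = 2.

2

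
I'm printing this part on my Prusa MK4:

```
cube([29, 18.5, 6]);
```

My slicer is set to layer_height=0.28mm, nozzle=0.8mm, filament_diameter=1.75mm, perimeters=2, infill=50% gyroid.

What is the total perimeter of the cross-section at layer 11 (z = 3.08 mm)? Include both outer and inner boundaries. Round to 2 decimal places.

95.00 mm

At z = 3.08 mm: the cube is present — its section is the full 29×18.5 rectangle (perimeter 95.00 mm). Overall, the cross-section is a single solid region. Total boundary length (outer) = 95.00 mm.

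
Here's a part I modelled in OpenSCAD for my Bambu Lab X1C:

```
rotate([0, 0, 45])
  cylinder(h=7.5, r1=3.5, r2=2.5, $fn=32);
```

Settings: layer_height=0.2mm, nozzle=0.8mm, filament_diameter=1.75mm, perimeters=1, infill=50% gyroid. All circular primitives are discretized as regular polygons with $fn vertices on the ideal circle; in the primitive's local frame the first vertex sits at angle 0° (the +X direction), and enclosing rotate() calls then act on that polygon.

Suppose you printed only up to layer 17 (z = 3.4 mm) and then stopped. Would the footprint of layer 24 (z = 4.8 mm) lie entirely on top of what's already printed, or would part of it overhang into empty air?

Compare the two slices. At z = 3.4: the cone: at t=0.453 of its height the radius interpolates to r₁+(r₂−r₁)t = 3.047, giving a regular 32-gon of that circumradius (area = (32/2)·3.047²·sin(360°/32) = 28.97 mm²); (rotated 45° about Z; rotation is an isometry so areas/perimeters/island counts are preserved). At z = 4.8: the cone: at t=0.640 of its height the radius interpolates to r₁+(r₂−r₁)t = 2.860, giving a regular 32-gon of that circumradius (area = (32/2)·2.860²·sin(360°/32) = 25.53 mm²); (whole slice rotated 45° about Z — lengths, areas and connectivity unchanged). Checking containment: the cross-section at z = 4.8 is a subset of the cross-section at z = 3.4.

entirely on top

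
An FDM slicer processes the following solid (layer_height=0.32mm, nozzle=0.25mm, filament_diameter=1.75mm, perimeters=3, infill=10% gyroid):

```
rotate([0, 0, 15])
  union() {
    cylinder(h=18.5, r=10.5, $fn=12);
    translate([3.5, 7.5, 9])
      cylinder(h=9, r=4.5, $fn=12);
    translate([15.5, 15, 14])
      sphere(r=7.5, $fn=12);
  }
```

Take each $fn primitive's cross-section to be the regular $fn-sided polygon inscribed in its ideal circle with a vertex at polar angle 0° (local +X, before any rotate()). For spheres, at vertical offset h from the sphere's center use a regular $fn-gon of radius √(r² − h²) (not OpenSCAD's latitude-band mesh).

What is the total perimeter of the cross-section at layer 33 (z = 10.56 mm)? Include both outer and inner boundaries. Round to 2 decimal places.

At z = 10.56 mm: the cylinder: section is a regular 12-gon, circumradius r=10.5 (perimeter = 2·12·10.500·sin(180°/12) = 65.22 mm); the cylinder at (3.5, 7.5): section is a regular 12-gon, circumradius r=4.5 (perimeter = 2·12·4.500·sin(180°/12) = 27.95 mm); the r=7.5 sphere at (15.5, 15) contributes a regular 12-gon of circumradius √(7.5²−3.44²) = 6.665 (perimeter = 2·12·6.665·sin(180°/12) = 41.40 mm); Merging all regions: the regions partially overlap (shared area 44.78 mm²), so the edge portions inside another operand are dropped and the merged outline is re-measured after clipping — boundary = 109.57 mm; (rotated 15° about Z; rotation is an isometry so areas/perimeters/island counts are preserved). Overall, the cross-section has 2 separate islands. Total boundary length (outer) = 109.57 mm.

109.57 mm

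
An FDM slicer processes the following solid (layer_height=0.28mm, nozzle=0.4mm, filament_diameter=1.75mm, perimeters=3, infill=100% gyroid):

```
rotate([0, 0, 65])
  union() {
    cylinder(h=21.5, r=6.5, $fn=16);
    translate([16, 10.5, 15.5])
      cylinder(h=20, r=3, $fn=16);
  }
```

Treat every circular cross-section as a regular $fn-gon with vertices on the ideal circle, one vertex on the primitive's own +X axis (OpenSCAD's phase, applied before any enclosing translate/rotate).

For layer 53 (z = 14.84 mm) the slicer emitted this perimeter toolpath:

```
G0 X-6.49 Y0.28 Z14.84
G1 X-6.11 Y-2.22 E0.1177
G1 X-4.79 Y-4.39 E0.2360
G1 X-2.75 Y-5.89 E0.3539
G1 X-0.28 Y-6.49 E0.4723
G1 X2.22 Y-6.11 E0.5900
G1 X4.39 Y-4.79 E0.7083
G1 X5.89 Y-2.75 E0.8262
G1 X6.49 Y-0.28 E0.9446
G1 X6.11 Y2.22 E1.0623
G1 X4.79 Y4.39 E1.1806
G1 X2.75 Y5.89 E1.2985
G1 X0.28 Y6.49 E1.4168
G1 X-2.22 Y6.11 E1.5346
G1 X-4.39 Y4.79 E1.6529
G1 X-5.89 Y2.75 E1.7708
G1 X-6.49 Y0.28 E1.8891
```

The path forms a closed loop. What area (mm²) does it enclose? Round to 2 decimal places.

129.29 mm²

Apply the shoelace formula to the sequence of (X, Y) vertices; enclosed area = 129.29 mm².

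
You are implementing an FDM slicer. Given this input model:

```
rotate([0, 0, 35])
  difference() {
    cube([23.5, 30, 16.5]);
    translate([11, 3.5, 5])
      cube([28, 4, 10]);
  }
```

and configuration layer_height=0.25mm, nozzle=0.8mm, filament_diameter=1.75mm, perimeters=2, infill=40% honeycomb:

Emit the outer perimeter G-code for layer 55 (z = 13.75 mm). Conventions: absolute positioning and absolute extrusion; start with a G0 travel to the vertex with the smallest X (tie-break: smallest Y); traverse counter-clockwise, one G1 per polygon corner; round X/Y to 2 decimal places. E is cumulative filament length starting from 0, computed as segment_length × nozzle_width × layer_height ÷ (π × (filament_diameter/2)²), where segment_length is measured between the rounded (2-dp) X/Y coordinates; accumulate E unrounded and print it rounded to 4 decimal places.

G0 X-17.21 Y24.57 Z13.75
G1 X0.00 Y0.00 E2.4943
G1 X19.25 Y13.48 E4.4484
G1 X17.24 Y16.35 E4.7397
G1 X7.00 Y9.18 E5.7792
G1 X4.71 Y12.45 E6.1111
G1 X14.95 Y19.62 E7.1506
G1 X2.04 Y38.05 E9.0216
G1 X-17.21 Y24.57 E10.9757

At z = 13.75 mm: the cube (footprint 23.5×30) is included at this height; the cube at (11, 3.5) (footprint 28×4) is included at this height; Taking the first minus the rest: starting from the 23.5×30 cube, the 28×4 cube at (11, 3.5) partially overlaps it — only the 50.00 mm² overlap (of its 112.00 mm²) is removed, clipping the outline — 1 connected region; (whole slice rotated 35° about Z — lengths, areas and connectivity unchanged). The outline is a single polygon with 8 vertices. Extrusion per mm of travel: 0.8 × 0.25 / (π × 0.875²) = 0.083150. Accumulating E over each segment gives final E = 10.9757.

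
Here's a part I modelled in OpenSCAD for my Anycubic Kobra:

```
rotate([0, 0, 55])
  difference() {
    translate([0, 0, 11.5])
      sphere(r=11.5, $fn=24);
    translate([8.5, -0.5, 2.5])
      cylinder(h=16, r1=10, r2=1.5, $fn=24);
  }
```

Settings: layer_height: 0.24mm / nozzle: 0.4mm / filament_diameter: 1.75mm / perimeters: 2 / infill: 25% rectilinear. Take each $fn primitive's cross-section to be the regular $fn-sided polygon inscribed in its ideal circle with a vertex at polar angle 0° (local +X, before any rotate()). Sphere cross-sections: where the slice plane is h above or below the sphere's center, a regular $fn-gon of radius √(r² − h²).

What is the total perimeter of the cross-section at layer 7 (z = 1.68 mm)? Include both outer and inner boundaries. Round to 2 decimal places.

At z = 1.68 mm: the sphere: section is a regular 24-gon, circumradius = √(r²−h²) = √(11.5²−9.82²) = 5.985 (perimeter = 2·24·5.985·sin(180°/24) = 37.50 mm); the cone at (8.5, -0.5) is not intersected at this z (z outside [2.5, 18.5]); After the difference (first − rest): none of the subtracted shapes is present at this height, so the r=11.5 sphere is unchanged — boundary = 37.50 mm; (rotated 55° about Z; rotation is an isometry so areas/perimeters/island counts are preserved). Overall, the cross-section is a single solid region. Total boundary length (outer) = 37.50 mm.

37.50 mm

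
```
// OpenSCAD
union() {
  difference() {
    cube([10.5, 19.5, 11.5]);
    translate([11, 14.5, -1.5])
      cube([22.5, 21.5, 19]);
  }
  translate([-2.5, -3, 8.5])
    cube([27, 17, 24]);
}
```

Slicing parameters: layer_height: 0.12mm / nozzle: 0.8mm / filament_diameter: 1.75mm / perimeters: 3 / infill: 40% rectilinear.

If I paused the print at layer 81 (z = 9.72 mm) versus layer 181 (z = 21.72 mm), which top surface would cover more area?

layer 81 (z = 9.72 mm)

Layer 81 (z = 9.72): the 10.5×19.5 cube contributes its full rectangle (area 204.75 mm²); the 22.5×21.5 cube at (11, 14.5) contributes its full rectangle (area 483.75 mm²); Taking the first minus the rest: starting from the 10.5×19.5 cube (204.75 mm²), the 22.5×21.5 cube at (11, 14.5) misses the remaining region (no effect) — area = 204.75 mm²; the cube at (-2.5, -3) is present — its section is the full 27×17 rectangle (area 459.00 mm²); Combining (union): the regions partially overlap — summed areas 663.75 mm² minus the doubly-counted overlap 147.00 mm² gives 516.75 mm² — area = 516.75 mm². So its area = 516.75 mm². Layer 181 (z = 21.72): the cube is absent (z outside [0, 11.5]); the cube at (11, 14.5) is absent (z outside [-1.5, 17.5]); Taking the first minus the rest: the first operand is absent here, so nothing remains; the 27×17 cube at (-2.5, -3) contributes its full rectangle (area 459.00 mm²); Combining (union): only the 27×17 cube at (-2.5, -3) is present, so the union is just that shape — area = 459.00 mm². So its area = 459.00 mm². Layer 81 is larger (516.75 vs 459.00 mm²).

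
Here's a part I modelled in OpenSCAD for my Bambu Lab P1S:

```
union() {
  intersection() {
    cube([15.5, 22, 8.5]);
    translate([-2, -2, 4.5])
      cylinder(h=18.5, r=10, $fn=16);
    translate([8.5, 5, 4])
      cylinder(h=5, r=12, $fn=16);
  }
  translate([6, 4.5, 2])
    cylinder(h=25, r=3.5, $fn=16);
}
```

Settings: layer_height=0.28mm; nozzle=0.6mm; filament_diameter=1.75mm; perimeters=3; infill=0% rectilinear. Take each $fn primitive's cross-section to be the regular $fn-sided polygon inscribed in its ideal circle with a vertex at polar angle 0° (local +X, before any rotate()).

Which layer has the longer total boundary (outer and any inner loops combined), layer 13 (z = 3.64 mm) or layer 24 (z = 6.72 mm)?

Layer 13 (z = 3.64): the cube is present — its section is the full 15.5×22 rectangle (perimeter 75.00 mm); the cylinder at (-2, -2) is not intersected at this z (z outside [4.5, 23]); the cylinder at (8.5, 5) is not intersected at this z (z outside [4, 9]); Keeping only the common overlap: at least one operand is absent at this height, so nothing remains; the cylinder at (6, 4.5): section is a regular 16-gon, circumradius r=3.5 (perimeter = 2·16·3.500·sin(180°/16) = 21.85 mm); Taking the union: only the r=3.5 cylinder at (6, 4.5) is present, so the union is just that shape — boundary = 21.85 mm. So its perimeter = 21.85 mm. Layer 24 (z = 6.72): the 15.5×22 cube contributes its full rectangle (perimeter 75.00 mm); the r=10 cylinder at (-2, -2) gives a regular 16-gon of circumradius 10 (constant along its height) (perimeter = 2·16·10.000·sin(180°/16) = 62.43 mm); the cylinder at (8.5, 5): section is a regular 16-gon, circumradius r=12 (perimeter = 2·16·12.000·sin(180°/16) = 74.91 mm); Taking the intersection: the r=10 cylinder at (-2, -2) partially overlaps the 15.5×22 cube; clipping to the common part keeps 41.33 mm²; the running intersection lies inside the r=12 cylinder at (8.5, 5), so it is kept whole — boundary = 26.73 mm; the r=3.5 cylinder at (6, 4.5) contributes a regular 16-gon of circumradius 3.5 (perimeter = 2·16·3.500·sin(180°/16) = 21.85 mm); Taking the union: the regions partially overlap (shared area 14.44 mm²), so the edge portions inside another operand are dropped and the merged outline is re-measured after clipping — boundary = 32.93 mm. So its perimeter = 32.93 mm. Layer 24 is larger (32.93 vs 21.85 mm).

layer 24 (z = 6.72 mm)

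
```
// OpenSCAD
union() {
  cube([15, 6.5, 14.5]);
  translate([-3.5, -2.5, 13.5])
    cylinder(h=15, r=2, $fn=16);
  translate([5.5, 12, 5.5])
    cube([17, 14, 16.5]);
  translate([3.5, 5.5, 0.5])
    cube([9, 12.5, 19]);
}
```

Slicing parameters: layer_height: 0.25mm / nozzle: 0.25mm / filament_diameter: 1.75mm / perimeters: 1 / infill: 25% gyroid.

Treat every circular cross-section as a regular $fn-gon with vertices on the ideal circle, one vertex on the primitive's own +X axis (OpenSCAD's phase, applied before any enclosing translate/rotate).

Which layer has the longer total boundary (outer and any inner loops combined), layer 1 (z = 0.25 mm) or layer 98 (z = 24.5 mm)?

layer 1 (z = 0.25 mm)

Layer 1 (z = 0.25): the 15×6.5 cube contributes its full rectangle (perimeter 43.00 mm); the cylinder at (-3.5, -2.5) is absent (z outside [13.5, 28.5]); the cube at (5.5, 12) is not intersected at this z (z outside [5.5, 22]); the cube at (3.5, 5.5) is not intersected at this z (z outside [0.5, 19.5]); Merging all regions: only the 15×6.5 cube is present, so the union is just that shape — boundary = 43.00 mm. So its perimeter = 43.00 mm. Layer 98 (z = 24.5): the cube does not reach this height (z outside [0, 14.5]); the r=2 cylinder at (-3.5, -2.5) gives a regular 16-gon of circumradius 2 (constant along its height) (perimeter = 2·16·2.000·sin(180°/16) = 12.49 mm); the cube at (5.5, 12) is not intersected at this z (z outside [5.5, 22]); the cube at (3.5, 5.5) is not intersected at this z (z outside [0.5, 19.5]); Merging all regions: only the r=2 cylinder at (-3.5, -2.5) is present, so the union is just that shape — boundary = 12.49 mm. So its perimeter = 12.49 mm. Layer 1 is larger (43.00 vs 12.49 mm).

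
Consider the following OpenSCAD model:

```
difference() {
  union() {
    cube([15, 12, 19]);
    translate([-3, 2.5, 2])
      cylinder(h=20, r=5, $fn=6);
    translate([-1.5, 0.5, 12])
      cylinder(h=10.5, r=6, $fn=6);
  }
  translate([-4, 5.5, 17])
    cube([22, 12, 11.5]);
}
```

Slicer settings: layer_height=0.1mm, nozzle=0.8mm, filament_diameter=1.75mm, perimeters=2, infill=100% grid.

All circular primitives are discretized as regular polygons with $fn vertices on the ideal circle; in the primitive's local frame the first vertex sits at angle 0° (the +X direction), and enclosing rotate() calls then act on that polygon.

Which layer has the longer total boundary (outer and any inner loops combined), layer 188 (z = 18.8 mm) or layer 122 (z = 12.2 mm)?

Layer 188 (z = 18.8): the cube (footprint 15×12) is included at this height (perimeter 54.00 mm); the cylinder at (-3, 2.5): section is a regular 6-gon, circumradius r=5 (perimeter = 2·6·5.000·sin(180°/6) = 30.00 mm); the cylinder at (-1.5, 0.5): section is a regular 6-gon, circumradius r=6 (perimeter = 2·6·6.000·sin(180°/6) = 36.00 mm); Merging all regions: the regions partially overlap (shared area 69.85 mm²), so the edge portions inside another operand are dropped and the merged outline is re-measured after clipping — boundary = 74.56 mm; the cube at (-4, 5.5) is present — its section is the full 22×12 rectangle (perimeter 68.00 mm); Taking the first minus the rest: starting from that combined region, the 22×12 cube at (-4, 5.5) partially overlaps it — only the 102.60 mm² overlap (of its 264.00 mm²) is removed, clipping the outline — boundary = 62.85 mm. So its perimeter = 62.85 mm. Layer 122 (z = 12.2): the cube (footprint 15×12) is included at this height (perimeter 54.00 mm); the r=5 cylinder at (-3, 2.5) gives a regular 6-gon of circumradius 5 (constant along its height) (perimeter = 2·6·5.000·sin(180°/6) = 30.00 mm); the cylinder at (-1.5, 0.5): section is a regular 6-gon, circumradius r=6 (perimeter = 2·6·6.000·sin(180°/6) = 36.00 mm); Taking the union: the regions partially overlap (shared area 69.85 mm²), so the edge portions inside another operand are dropped and the merged outline is re-measured after clipping — boundary = 74.56 mm; the cube at (-4, 5.5) is absent (z outside [17, 28.5]); Taking the first minus the rest: none of the subtracted shapes is present at this height, so that combined region is unchanged — boundary = 74.56 mm. So its perimeter = 74.56 mm. Layer 122 is larger (74.56 vs 62.85 mm).

layer 122 (z = 12.2 mm)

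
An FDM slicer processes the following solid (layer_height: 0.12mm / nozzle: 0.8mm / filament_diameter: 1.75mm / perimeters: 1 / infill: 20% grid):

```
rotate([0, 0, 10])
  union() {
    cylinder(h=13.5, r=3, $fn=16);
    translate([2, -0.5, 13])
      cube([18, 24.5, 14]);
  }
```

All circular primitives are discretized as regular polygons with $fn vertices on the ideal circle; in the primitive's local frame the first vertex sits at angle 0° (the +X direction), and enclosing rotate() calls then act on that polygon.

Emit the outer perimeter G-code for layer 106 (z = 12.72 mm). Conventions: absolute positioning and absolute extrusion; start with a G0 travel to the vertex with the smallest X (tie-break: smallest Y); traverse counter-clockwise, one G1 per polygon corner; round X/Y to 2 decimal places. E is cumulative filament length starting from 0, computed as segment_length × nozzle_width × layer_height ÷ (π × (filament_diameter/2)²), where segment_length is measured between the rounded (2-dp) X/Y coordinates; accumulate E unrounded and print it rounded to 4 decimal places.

G0 X-2.95 Y-0.52 Z12.72
G1 X-2.53 Y-1.61 E0.0466
G1 X-1.72 Y-2.46 E0.0935
G1 X-0.65 Y-2.93 E0.1401
G1 X0.52 Y-2.95 E0.1868
G1 X1.61 Y-2.53 E0.2335
G1 X2.46 Y-1.72 E0.2803
G1 X2.93 Y-0.65 E0.3270
G1 X2.95 Y0.52 E0.3737
G1 X2.53 Y1.61 E0.4203
G1 X1.72 Y2.46 E0.4672
G1 X0.65 Y2.93 E0.5138
G1 X-0.52 Y2.95 E0.5605
G1 X-1.61 Y2.53 E0.6071
G1 X-2.46 Y1.72 E0.6540
G1 X-2.93 Y0.65 E0.7006
G1 X-2.95 Y-0.52 E0.7473

At z = 12.72 mm: the r=3 cylinder contributes a regular 16-gon of circumradius 3; the cube at (2, -0.5) does not reach this height (z outside [13, 27]); Merging all regions: only the r=3 cylinder is present, so the union is just that shape — 1 connected region; (whole slice rotated 10° about Z — lengths, areas and connectivity unchanged). The outline is a single polygon with 16 vertices. Extrusion per mm of travel: 0.8 × 0.12 / (π × 0.875²) = 0.039912. Accumulating E over each segment gives final E = 0.7473.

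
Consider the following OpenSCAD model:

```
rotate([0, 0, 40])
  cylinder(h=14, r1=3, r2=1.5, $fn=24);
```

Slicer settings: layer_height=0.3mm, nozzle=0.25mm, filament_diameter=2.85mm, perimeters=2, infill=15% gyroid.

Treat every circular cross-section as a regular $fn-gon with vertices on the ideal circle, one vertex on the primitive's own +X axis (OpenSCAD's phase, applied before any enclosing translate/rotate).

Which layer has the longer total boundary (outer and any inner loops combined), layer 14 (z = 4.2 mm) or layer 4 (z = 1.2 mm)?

layer 4 (z = 1.2 mm)

Layer 14 (z = 4.2): the cone contributes a regular 24-gon of circumradius 2.550 (interpolated between r1=3 and r2=1.5 at t=0.300) (perimeter = 2·24·2.550·sin(180°/24) = 15.98 mm); (whole slice rotated 40° about Z — lengths, areas and connectivity unchanged). So its perimeter = 15.98 mm. Layer 4 (z = 1.2): the cone (r1=3→r2=1.5) has section circumradius 2.871 here — a regular 24-gon (perimeter = 2·24·2.871·sin(180°/24) = 17.99 mm); (whole slice rotated 40° about Z — lengths, areas and connectivity unchanged). So its perimeter = 17.99 mm. Layer 4 is larger (17.99 vs 15.98 mm).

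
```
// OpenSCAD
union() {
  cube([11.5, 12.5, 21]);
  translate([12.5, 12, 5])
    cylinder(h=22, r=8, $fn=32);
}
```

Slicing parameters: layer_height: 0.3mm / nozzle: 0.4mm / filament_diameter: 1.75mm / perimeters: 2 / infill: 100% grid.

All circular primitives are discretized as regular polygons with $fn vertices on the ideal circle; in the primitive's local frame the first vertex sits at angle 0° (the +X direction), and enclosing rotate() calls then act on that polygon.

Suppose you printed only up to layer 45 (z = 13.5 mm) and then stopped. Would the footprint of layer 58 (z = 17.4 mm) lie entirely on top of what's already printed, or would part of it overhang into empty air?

Compare the two slices. At z = 13.5: the 11.5×12.5 cube contributes its full rectangle (area 143.75 mm²); the r=8 cylinder at (12.5, 12) gives a regular 32-gon of circumradius 8 (constant along its height) (area = (32/2)·8.000²·sin(360°/32) = 199.77 mm²); Taking the union: the regions partially overlap — summed areas 343.52 mm² minus the doubly-counted overlap 45.48 mm² gives 298.04 mm² — area = 298.04 mm². At z = 17.4: the cube is present — its section is the full 11.5×12.5 rectangle (area 143.75 mm²); the cylinder at (12.5, 12): section is a regular 32-gon, circumradius r=8 (area = (32/2)·8.000²·sin(360°/32) = 199.77 mm²); Taking the union: the regions partially overlap — summed areas 343.52 mm² minus the doubly-counted overlap 45.48 mm² gives 298.04 mm² — area = 298.04 mm². Checking containment: the cross-section at z = 17.4 is a subset of the cross-section at z = 13.5.

entirely on top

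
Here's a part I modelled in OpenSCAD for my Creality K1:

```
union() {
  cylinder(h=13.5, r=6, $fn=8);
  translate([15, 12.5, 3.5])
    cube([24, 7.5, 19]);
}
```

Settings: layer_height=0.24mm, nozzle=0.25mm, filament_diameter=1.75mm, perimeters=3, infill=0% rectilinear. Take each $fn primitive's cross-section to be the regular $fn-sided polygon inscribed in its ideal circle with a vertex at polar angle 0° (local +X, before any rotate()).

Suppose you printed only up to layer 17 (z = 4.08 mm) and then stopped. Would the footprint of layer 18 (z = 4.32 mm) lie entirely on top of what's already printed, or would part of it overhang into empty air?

Compare the two slices. At z = 4.08: the r=6 cylinder contributes a regular 8-gon of circumradius 6 (area = (8/2)·6.000²·sin(360°/8) = 101.82 mm²); the cube at (15, 12.5) (footprint 24×7.5) is included at this height (area 180.00 mm²); Merging all regions: the 2 present regions are separate (no shared area or edge), so areas and boundary lengths simply add and each stays a separate island — area = 281.82 mm². At z = 4.32: the r=6 cylinder contributes a regular 8-gon of circumradius 6 (area = (8/2)·6.000²·sin(360°/8) = 101.82 mm²); the cube at (15, 12.5) (footprint 24×7.5) is included at this height (area 180.00 mm²); Combining (union): the 2 present regions are separate (no shared area or edge), so areas and boundary lengths simply add and each stays a separate island — area = 281.82 mm². Checking containment: the cross-section at z = 4.32 is a subset of the cross-section at z = 4.08.

entirely on top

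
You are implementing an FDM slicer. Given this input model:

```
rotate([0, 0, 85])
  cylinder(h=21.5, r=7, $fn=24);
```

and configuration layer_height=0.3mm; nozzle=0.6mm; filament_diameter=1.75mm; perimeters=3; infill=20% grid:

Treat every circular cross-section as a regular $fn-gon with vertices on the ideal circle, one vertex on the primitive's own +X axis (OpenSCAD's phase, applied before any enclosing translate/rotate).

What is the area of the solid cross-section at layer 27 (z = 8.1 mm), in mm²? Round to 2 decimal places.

152.19 mm²

At z = 8.1 mm: the r=7 cylinder gives a regular 24-gon of circumradius 7 (constant along its height) (area = (24/2)·7.000²·sin(360°/24) = 152.19 mm²); (whole slice rotated 85° about Z — lengths, areas and connectivity unchanged). Overall, the cross-section is a single solid region. Net area = 152.19 mm².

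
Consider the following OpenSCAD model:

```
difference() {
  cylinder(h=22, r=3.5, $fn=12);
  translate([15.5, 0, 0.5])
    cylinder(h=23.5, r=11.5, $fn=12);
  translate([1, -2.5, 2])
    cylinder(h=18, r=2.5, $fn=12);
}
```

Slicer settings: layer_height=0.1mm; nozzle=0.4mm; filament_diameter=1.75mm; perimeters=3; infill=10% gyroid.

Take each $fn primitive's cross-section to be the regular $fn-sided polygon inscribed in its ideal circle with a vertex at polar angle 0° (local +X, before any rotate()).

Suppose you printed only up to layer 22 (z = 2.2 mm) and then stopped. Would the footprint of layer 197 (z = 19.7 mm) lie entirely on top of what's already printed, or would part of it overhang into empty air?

Compare the two slices. At z = 2.2: the cylinder: section is a regular 12-gon, circumradius r=3.5 (area = (12/2)·3.500²·sin(360°/12) = 36.75 mm²); the r=11.5 cylinder at (15.5, 0) contributes a regular 12-gon of circumradius 11.5 (area = (12/2)·11.500²·sin(360°/12) = 396.75 mm²); the r=2.5 cylinder at (1, -2.5) contributes a regular 12-gon of circumradius 2.5 (area = (12/2)·2.500²·sin(360°/12) = 18.75 mm²); Subtracting the remaining from the first: starting from the r=3.5 cylinder (36.75 mm²), the r=11.5 cylinder at (15.5, 0) misses the remaining region (no effect); the r=2.5 cylinder at (1, -2.5) partially overlaps it — only the 11.38 mm² overlap (of its 18.75 mm²) is removed, clipping the outline — area = 25.37 mm². At z = 19.7: the r=3.5 cylinder gives a regular 12-gon of circumradius 3.5 (constant along its height) (area = (12/2)·3.500²·sin(360°/12) = 36.75 mm²); the r=11.5 cylinder at (15.5, 0) gives a regular 12-gon of circumradius 11.5 (constant along its height) (area = (12/2)·11.500²·sin(360°/12) = 396.75 mm²); the r=2.5 cylinder at (1, -2.5) contributes a regular 12-gon of circumradius 2.5 (area = (12/2)·2.500²·sin(360°/12) = 18.75 mm²); After the difference (first − rest): starting from the r=3.5 cylinder (36.75 mm²), the r=11.5 cylinder at (15.5, 0) misses the remaining region (no effect); the r=2.5 cylinder at (1, -2.5) partially overlaps it — only the 11.38 mm² overlap (of its 18.75 mm²) is removed, clipping the outline — area = 25.37 mm². Checking containment: the cross-section at z = 19.7 is a subset of the cross-section at z = 2.2.

entirely on top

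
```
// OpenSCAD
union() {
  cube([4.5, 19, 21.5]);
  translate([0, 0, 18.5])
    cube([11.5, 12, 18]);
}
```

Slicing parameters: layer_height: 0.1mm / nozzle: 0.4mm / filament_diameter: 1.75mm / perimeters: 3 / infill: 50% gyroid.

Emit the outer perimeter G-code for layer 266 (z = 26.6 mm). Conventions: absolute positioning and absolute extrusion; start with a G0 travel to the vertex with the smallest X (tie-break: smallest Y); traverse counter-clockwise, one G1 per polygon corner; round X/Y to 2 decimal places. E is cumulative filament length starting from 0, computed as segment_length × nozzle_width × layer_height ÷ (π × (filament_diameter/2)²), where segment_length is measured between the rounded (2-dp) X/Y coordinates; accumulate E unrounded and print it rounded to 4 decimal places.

At z = 26.6 mm: the cube is not intersected at this z (z outside [0, 21.5]); the 11.5×12 cube contributes its full rectangle; Merging all regions: only the 11.5×12 cube is present, so the union is just that shape — 1 connected region. The outline is a single polygon with 4 vertices. Extrusion per mm of travel: 0.4 × 0.1 / (π × 0.875²) = 0.016630. Accumulating E over each segment gives final E = 0.7816.

G0 X0.00 Y0.00 Z26.60
G1 X11.50 Y0.00 E0.1912
G1 X11.50 Y12.00 E0.3908
G1 X0.00 Y12.00 E0.5821
G1 X0.00 Y0.00 E0.7816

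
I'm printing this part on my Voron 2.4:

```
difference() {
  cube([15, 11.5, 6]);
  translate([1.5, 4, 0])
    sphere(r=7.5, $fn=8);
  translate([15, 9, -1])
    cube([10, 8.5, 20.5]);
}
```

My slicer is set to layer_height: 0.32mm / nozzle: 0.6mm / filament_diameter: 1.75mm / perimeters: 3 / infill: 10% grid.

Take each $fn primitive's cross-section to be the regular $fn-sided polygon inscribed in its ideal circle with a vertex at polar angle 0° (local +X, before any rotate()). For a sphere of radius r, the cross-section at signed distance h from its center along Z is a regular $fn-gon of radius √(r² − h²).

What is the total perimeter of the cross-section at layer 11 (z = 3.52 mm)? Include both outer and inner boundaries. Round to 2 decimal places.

52.62 mm

At z = 3.52 mm: the 15×11.5 cube contributes its full rectangle (perimeter 53.00 mm); the r=7.5 sphere at (1.5, 4) slices to a regular 8-gon of circumradius 6.623 (√(r²−h²) with h=3.52 from center) (perimeter = 2·8·6.623·sin(180°/8) = 40.55 mm); the cube at (15, 9) is present — its section is the full 10×8.5 rectangle (perimeter 37.00 mm); After the difference (first − rest): starting from the 15×11.5 cube, the r=7.5 sphere at (1.5, 4) partially overlaps it — only the 69.66 mm² overlap (of its 124.05 mm²) is removed, clipping the outline; the 10×8.5 cube at (15, 9) misses the remaining region (no effect) — boundary = 52.62 mm. Overall, the cross-section is a single solid region. Total boundary length (outer) = 52.62 mm.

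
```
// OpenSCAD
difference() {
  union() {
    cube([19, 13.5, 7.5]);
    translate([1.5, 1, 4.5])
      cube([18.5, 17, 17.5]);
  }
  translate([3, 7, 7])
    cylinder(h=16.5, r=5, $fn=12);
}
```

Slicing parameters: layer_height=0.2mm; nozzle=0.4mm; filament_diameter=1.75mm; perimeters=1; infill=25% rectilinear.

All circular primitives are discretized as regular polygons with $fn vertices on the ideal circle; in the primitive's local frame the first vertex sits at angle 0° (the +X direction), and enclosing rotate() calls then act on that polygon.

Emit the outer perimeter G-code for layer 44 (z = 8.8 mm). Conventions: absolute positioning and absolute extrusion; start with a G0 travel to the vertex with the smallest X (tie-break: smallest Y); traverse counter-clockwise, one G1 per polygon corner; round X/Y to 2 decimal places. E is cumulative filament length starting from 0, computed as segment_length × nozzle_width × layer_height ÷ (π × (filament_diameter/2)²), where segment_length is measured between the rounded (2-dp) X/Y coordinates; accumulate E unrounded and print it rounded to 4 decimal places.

G0 X1.50 Y1.00 Z8.80
G1 X20.00 Y1.00 E0.6153
G1 X20.00 Y18.00 E1.1807
G1 X1.50 Y18.00 E1.7960
G1 X1.50 Y11.60 E2.0089
G1 X3.00 Y12.00 E2.0605
G1 X5.50 Y11.33 E2.1466
G1 X7.33 Y9.50 E2.2327
G1 X8.00 Y7.00 E2.3188
G1 X7.33 Y4.50 E2.4049
G1 X5.50 Y2.67 E2.4910
G1 X3.00 Y2.00 E2.5770
G1 X1.50 Y2.40 E2.6287
G1 X1.50 Y1.00 E2.6752

At z = 8.8 mm: the cube is absent (z outside [0, 7.5]); the cube at (1.5, 1) (footprint 18.5×17) is included at this height; Merging all regions: only the 18.5×17 cube at (1.5, 1) is present, so the union is just that shape — 1 connected region; the r=5 cylinder at (3, 7) contributes a regular 12-gon of circumradius 5; Subtracting the remaining from the first: starting from the result so far, the r=5 cylinder at (3, 7) partially overlaps it — only the 51.90 mm² overlap (of its 75.00 mm²) is removed, clipping the outline — 1 connected region. The outline is a single polygon with 13 vertices. Extrusion per mm of travel: 0.4 × 0.2 / (π × 0.875²) = 0.033260. Accumulating E over each segment gives final E = 2.6752.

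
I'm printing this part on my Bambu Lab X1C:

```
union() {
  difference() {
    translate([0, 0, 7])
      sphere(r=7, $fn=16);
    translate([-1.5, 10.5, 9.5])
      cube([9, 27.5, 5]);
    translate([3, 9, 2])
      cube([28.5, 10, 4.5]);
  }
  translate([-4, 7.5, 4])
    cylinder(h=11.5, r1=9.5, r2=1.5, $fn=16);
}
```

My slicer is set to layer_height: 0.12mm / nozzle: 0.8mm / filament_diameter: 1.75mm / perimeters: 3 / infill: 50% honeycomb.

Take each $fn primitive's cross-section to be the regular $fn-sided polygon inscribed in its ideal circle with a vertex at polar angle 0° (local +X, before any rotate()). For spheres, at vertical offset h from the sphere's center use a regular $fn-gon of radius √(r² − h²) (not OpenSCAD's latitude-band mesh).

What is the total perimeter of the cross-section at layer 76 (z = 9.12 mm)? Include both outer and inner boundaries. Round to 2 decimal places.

At z = 9.12 mm: the r=7 sphere slices to a regular 16-gon of circumradius 6.671 (√(r²−h²) with h=2.12 from center) (perimeter = 2·16·6.671·sin(180°/16) = 41.65 mm); the cube at (-1.5, 10.5) does not reach this height (z outside [9.5, 14.5]); the cube at (3, 9) is not intersected at this z (z outside [2, 6.5]); Taking the first minus the rest: none of the subtracted shapes is present at this height, so the r=7 sphere is unchanged — boundary = 41.65 mm; the cone at (-4, 7.5): at t=0.445 of its height the radius interpolates to r₁+(r₂−r₁)t = 5.938, giving a regular 16-gon of that circumradius (perimeter = 2·16·5.938·sin(180°/16) = 37.07 mm); Taking the union: the regions partially overlap (shared area 24.75 mm²), so the edge portions inside another operand are dropped and the merged outline is re-measured after clipping — boundary = 58.23 mm. Overall, the cross-section is a single solid region. Total boundary length (outer) = 58.23 mm.

58.23 mm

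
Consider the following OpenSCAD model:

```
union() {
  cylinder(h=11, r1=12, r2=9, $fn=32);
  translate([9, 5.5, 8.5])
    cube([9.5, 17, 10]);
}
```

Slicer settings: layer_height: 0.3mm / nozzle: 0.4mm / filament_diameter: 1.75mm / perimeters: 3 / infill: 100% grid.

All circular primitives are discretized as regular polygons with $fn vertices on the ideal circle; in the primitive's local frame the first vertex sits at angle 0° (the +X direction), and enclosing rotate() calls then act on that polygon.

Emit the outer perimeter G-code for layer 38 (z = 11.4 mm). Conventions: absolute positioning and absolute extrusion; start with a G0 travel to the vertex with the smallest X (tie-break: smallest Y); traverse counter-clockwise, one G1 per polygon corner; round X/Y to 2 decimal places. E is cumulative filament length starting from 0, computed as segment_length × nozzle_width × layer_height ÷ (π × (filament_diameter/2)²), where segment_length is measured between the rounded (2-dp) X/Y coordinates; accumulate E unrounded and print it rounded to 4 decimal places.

At z = 11.4 mm: the cone does not reach this height (z outside [0, 11]); the 9.5×17 cube at (9, 5.5) contributes its full rectangle; Taking the union: only the 9.5×17 cube at (9, 5.5) is present, so the union is just that shape — 1 connected region. The outline is a single polygon with 4 vertices. Extrusion per mm of travel: 0.4 × 0.3 / (π × 0.875²) = 0.049890. Accumulating E over each segment gives final E = 2.6442.

G0 X9.00 Y5.50 Z11.40
G1 X18.50 Y5.50 E0.4740
G1 X18.50 Y22.50 E1.3221
G1 X9.00 Y22.50 E1.7960
G1 X9.00 Y5.50 E2.6442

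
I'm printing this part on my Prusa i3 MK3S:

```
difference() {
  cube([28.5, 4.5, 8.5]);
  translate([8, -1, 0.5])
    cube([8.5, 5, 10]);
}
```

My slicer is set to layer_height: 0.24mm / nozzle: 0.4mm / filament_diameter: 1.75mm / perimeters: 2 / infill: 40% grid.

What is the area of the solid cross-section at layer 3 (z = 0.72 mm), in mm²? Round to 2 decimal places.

94.25 mm²

At z = 0.72 mm: the cube (footprint 28.5×4.5) is included at this height (area 128.25 mm²); the cube at (8, -1) is present — its section is the full 8.5×5 rectangle (area 42.50 mm²); Subtracting the remaining from the first: starting from the 28.5×4.5 cube (128.25 mm²), the 8.5×5 cube at (8, -1) partially overlaps it — only the 34.00 mm² overlap (of its 42.50 mm²) is removed, clipping the outline — area = 94.25 mm². Overall, the cross-section is a single solid region. Net area = 94.25 mm².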